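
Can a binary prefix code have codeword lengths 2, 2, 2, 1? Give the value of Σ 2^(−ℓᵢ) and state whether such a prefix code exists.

With common denominator 2^2 = 4: Σ 2^(−ℓᵢ) = 1/4 + 1/4 + 1/4 + 2/4 = 5/4 = 1.25.
Kraft's inequality requires Σ ≤ 1; here Σ = 1.25 > 1, so no such prefix code exists.

1.25; no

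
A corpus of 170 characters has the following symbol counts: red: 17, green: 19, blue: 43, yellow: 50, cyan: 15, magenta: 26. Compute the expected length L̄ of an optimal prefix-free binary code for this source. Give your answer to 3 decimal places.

Probabilities are the counts divided by 170.
Repeatedly combine the two least-probable nodes; the expected code length is the sum of the merged weights.
merge 3/34 + 1/10 → 16/85
merge 19/170 + 13/85 → 9/34
merge 16/85 + 43/170 → 15/34
merge 9/34 + 5/17 → 19/34
merge 15/34 + 19/34 → 1
L = 16/85 + 9/34 + 15/34 + 19/34 + 1 = 417/170 ≈ 2.453 bits/symbol.

2.453 bits/symbol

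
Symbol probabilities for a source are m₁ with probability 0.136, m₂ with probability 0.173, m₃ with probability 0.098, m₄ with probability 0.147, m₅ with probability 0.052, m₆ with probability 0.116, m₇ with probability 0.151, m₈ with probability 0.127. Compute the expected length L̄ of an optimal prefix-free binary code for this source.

Repeatedly combine the two least-probable nodes; the expected code length is the sum of the merged weights.
merge 13/250 + 49/500 → 3/20
merge 29/250 + 127/1000 → 243/1000
merge 17/125 + 147/1000 → 283/1000
merge 3/20 + 151/1000 → 301/1000
merge 173/1000 + 243/1000 → 52/125
merge 283/1000 + 301/1000 → 73/125
merge 52/125 + 73/125 → 1
L = 3/20 + 243/1000 + 283/1000 + 301/1000 + 52/125 + 73/125 + 1 = 2977/1000 = 2.977 bits/symbol.

2.977 bits/symbol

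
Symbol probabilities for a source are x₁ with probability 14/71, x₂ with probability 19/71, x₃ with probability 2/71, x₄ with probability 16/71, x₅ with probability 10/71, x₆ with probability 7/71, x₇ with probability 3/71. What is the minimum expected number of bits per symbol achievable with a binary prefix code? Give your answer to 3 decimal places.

Repeatedly combine the two least-probable nodes; the expected code length is the sum of the merged weights.
merge 2/71 + 3/71 → 5/71
merge 5/71 + 7/71 → 12/71
merge 10/71 + 12/71 → 22/71
merge 14/71 + 16/71 → 30/71
merge 19/71 + 22/71 → 41/71
merge 30/71 + 41/71 → 1
L = 5/71 + 12/71 + 22/71 + 30/71 + 41/71 + 1 = 181/71 ≈ 2.549 bits/symbol.

2.549 bits/symbol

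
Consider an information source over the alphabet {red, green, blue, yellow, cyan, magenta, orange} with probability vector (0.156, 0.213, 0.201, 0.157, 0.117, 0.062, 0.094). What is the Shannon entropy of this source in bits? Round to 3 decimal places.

H = −Σ pᵢ log₂ pᵢ.
−0.156·log₂(0.156) = 0.4181
−0.213·log₂(0.213) = 0.4752
−0.201·log₂(0.201) = 0.4653
−0.157·log₂(0.157) = 0.4194
−0.117·log₂(0.117) = 0.3622
−0.062·log₂(0.062) = 0.2487
−0.094·log₂(0.094) = 0.3207
Sum ≈ 2.7095 → 2.710 bits.

2.710 bits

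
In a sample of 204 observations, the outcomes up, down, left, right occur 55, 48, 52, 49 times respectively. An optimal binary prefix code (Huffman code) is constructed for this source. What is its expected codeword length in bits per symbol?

Probabilities are the counts divided by 204.
Repeatedly combine the two least-probable nodes; the expected code length is the sum of the merged weights.
merge 4/17 + 49/204 → 97/204
merge 13/51 + 55/204 → 107/204
merge 97/204 + 107/204 → 1
L = 97/204 + 107/204 + 1 = 2 bits/symbol.

2 bits/symbol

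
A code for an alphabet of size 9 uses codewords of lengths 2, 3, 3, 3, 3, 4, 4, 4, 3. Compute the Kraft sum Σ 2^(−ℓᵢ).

With common denominator 2^4 = 16: Σ 2^(−ℓᵢ) = 4/16 + 2/16 + 2/16 + 2/16 + 2/16 + 1/16 + 1/16 + 1/16 + 2/16 = 17/16 = 1.0625.

1.0625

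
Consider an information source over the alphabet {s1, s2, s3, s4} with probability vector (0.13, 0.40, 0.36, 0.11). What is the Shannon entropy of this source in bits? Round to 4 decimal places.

1.7923 bits

H = −Σ pᵢ log₂ pᵢ.
−0.13·log₂(0.13) = 0.3826
−0.40·log₂(0.40) = 0.5288
−0.36·log₂(0.36) = 0.5306
−0.11·log₂(0.11) = 0.3503
Sum ≈ 1.7923 → 1.7923 bits.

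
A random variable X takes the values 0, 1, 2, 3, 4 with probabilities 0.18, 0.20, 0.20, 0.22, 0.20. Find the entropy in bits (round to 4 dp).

2.3190 bits

H = −Σ pᵢ log₂ pᵢ.
−0.18·log₂(0.18) = 0.4453
−0.20·log₂(0.20) = 0.4644
−0.20·log₂(0.20) = 0.4644
−0.22·log₂(0.22) = 0.4806
−0.20·log₂(0.20) = 0.4644
Sum ≈ 2.3190 → 2.3190 bits.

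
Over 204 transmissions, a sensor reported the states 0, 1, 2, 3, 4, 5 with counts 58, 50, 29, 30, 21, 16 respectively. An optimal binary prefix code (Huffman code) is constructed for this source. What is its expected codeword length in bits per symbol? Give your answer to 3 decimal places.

2.471 bits/symbol

Probabilities are the counts divided by 204.
Repeatedly combine the two least-probable nodes; the expected code length is the sum of the merged weights.
merge 4/51 + 7/68 → 37/204
merge 29/204 + 5/34 → 59/204
merge 37/204 + 25/102 → 29/68
merge 29/102 + 59/204 → 39/68
merge 29/68 + 39/68 → 1
L = 37/204 + 59/204 + 29/68 + 39/68 + 1 = 42/17 ≈ 2.471 bits/symbol.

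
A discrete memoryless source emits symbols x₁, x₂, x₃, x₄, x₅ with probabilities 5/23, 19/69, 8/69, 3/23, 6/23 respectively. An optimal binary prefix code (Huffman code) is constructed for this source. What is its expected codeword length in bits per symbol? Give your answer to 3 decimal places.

2.246 bits/symbol

Repeatedly combine the two least-probable nodes; the expected code length is the sum of the merged weights.
merge 8/69 + 3/23 → 17/69
merge 5/23 + 17/69 → 32/69
merge 6/23 + 19/69 → 37/69
merge 32/69 + 37/69 → 1
L = 17/69 + 32/69 + 37/69 + 1 = 155/69 ≈ 2.246 bits/symbol.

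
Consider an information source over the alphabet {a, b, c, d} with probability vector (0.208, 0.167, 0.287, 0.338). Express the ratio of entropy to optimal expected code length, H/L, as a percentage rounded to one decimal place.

Entropy H = −Σ p log₂ p ≈ 1.9482 bits.
Huffman merges: 167/1000+26/125→3/8; 287/1000+169/500→5/8; 3/8+5/8→1. L = 2 ≈ 2.0000.
Efficiency = H/L = 1.9482/2.0000 = 97.4%.

97.4%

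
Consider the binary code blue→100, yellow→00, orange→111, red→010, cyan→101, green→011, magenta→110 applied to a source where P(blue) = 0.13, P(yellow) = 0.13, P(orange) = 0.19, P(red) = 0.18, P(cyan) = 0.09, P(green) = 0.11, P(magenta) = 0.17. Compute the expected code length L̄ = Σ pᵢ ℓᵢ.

L̄ = Σ pᵢ·ℓᵢ = 0.13·3 + 0.13·2 + 0.19·3 + 0.18·3 + 0.09·3 + 0.11·3 + 0.17·3 = 2.87 bits/symbol.

2.87 bits/symbol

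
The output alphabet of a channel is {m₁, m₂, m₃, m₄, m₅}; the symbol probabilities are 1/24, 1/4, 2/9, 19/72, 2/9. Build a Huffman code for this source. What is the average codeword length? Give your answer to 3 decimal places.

2.264 bits/symbol

Repeatedly combine the two least-probable nodes; the expected code length is the sum of the merged weights.
merge 1/24 + 2/9 → 19/72
merge 2/9 + 1/4 → 17/36
merge 19/72 + 19/72 → 19/36
merge 17/36 + 19/36 → 1
L = 19/72 + 17/36 + 19/36 + 1 = 163/72 ≈ 2.264 bits/symbol.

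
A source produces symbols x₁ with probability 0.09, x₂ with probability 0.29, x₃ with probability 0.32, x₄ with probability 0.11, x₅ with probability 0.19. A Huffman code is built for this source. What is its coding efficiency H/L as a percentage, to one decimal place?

Entropy H = −Σ p log₂ p ≈ 2.1621 bits.
Huffman merges: 9/100+11/100→1/5; 19/100+1/5→39/100; 29/100+8/25→61/100; 39/100+61/100→1. L = 11/5 ≈ 2.2000.
Efficiency = H/L = 2.1621/2.2000 = 98.3%.

98.3%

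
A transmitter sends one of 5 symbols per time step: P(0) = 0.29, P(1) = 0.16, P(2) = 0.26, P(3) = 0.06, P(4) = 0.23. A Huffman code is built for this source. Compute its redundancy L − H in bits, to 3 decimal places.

0.043 bits

Entropy H = −Σ p log₂ p ≈ 2.1774 bits.
Huffman merges: 3/50+4/25→11/50; 11/50+23/100→9/20; 13/50+29/100→11/20; 9/20+11/20→1. L = 111/50 ≈ 2.2200.
L − H = 2.2200 − 2.1774 = 0.043 bits.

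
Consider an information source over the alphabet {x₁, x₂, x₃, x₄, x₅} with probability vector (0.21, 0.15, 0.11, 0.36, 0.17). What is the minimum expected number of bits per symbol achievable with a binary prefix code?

2.26 bits/symbol

Repeatedly combine the two least-probable nodes; the expected code length is the sum of the merged weights.
merge 11/100 + 3/20 → 13/50
merge 17/100 + 21/100 → 19/50
merge 13/50 + 9/25 → 31/50
merge 19/50 + 31/50 → 1
L = 13/50 + 19/50 + 31/50 + 1 = 113/50 = 2.26 bits/symbol.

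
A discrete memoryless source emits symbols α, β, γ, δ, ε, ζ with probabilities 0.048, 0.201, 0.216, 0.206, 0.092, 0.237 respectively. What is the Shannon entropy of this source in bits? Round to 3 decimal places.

2.432 bits

H = −Σ pᵢ log₂ pᵢ.
−0.048·log₂(0.048) = 0.2103
−0.201·log₂(0.201) = 0.4653
−0.216·log₂(0.216) = 0.4776
−0.206·log₂(0.206) = 0.4695
−0.092·log₂(0.092) = 0.3167
−0.237·log₂(0.237) = 0.4923
Sum ≈ 2.4316 → 2.432 bits.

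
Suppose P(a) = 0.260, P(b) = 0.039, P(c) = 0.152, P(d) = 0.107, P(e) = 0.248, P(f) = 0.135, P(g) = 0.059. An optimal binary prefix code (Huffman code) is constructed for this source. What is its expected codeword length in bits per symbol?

Repeatedly combine the two least-probable nodes; the expected code length is the sum of the merged weights.
merge 39/1000 + 59/1000 → 49/500
merge 49/500 + 107/1000 → 41/200
merge 27/200 + 19/125 → 287/1000
merge 41/200 + 31/125 → 453/1000
merge 13/50 + 287/1000 → 547/1000
merge 453/1000 + 547/1000 → 1
L = 49/500 + 41/200 + 287/1000 + 453/1000 + 547/1000 + 1 = 259/100 = 2.59 bits/symbol.

2.59 bits/symbol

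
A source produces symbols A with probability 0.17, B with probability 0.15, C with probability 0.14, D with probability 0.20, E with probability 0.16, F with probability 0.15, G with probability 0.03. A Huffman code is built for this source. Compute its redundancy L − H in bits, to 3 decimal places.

0.108 bits

Entropy H = −Σ p log₂ p ≈ 2.6920 bits.
Huffman merges: 3/100+7/50→17/100; 3/20+3/20→3/10; 4/25+17/100→33/100; 17/100+1/5→37/100; 3/10+33/100→63/100; 37/100+63/100→1. L = 14/5 ≈ 2.8000.
L − H = 2.8000 − 2.6920 = 0.108 bits.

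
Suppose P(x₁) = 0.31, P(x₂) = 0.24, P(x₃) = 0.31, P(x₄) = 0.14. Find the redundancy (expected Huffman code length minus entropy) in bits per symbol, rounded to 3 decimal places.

Entropy H = −Σ p log₂ p ≈ 1.9388 bits.
Huffman merges: 7/50+6/25→19/50; 31/100+31/100→31/50; 19/50+31/50→1. L = 2 ≈ 2.0000.
L − H = 2.0000 − 1.9388 = 0.061 bits.

0.061 bits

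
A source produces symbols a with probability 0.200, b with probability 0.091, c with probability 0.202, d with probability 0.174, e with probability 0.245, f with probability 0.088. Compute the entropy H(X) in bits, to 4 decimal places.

H = −Σ pᵢ log₂ pᵢ.
−0.200·log₂(0.200) = 0.4644
−0.091·log₂(0.091) = 0.3147
−0.202·log₂(0.202) = 0.4661
−0.174·log₂(0.174) = 0.4390
−0.245·log₂(0.245) = 0.4971
−0.088·log₂(0.088) = 0.3086
Sum ≈ 2.4899 → 2.4899 bits.

2.4899 bits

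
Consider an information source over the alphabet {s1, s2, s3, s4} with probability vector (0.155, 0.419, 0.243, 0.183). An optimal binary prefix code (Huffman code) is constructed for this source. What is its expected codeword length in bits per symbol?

Repeatedly combine the two least-probable nodes; the expected code length is the sum of the merged weights.
merge 31/200 + 183/1000 → 169/500
merge 243/1000 + 169/500 → 581/1000
merge 419/1000 + 581/1000 → 1
L = 169/500 + 581/1000 + 1 = 1919/1000 = 1.919 bits/symbol.

1.919 bits/symbol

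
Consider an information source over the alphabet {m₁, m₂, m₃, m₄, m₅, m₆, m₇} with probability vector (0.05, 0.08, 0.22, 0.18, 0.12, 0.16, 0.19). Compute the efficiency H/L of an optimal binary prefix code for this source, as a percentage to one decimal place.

98.5%

Entropy H = −Σ p log₂ p ≈ 2.6788 bits.
Huffman merges: 1/20+2/25→13/100; 3/25+13/100→1/4; 4/25+9/50→17/50; 19/100+11/50→41/100; 1/4+17/50→59/100; 41/100+59/100→1. L = 68/25 ≈ 2.7200.
Efficiency = H/L = 2.6788/2.7200 = 98.5%.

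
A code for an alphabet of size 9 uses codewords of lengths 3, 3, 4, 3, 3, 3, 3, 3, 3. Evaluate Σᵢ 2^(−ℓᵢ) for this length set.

1.0625

With common denominator 2^4 = 16: Σ 2^(−ℓᵢ) = 2/16 + 2/16 + 1/16 + 2/16 + 2/16 + 2/16 + 2/16 + 2/16 + 2/16 = 17/16 = 1.0625.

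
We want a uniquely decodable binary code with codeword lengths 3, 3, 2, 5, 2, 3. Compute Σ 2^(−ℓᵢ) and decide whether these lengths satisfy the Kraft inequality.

With common denominator 2^5 = 32: Σ 2^(−ℓᵢ) = 4/32 + 4/32 + 8/32 + 1/32 + 8/32 + 4/32 = 29/32 = 0.90625.
Kraft's inequality requires Σ ≤ 1; here Σ = 0.90625 ≤ 1, so such a prefix code exists.

0.90625; yes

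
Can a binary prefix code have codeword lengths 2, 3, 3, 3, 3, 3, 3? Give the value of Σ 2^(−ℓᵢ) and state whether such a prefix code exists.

1; yes

With common denominator 2^3 = 8: Σ 2^(−ℓᵢ) = 2/8 + 1/8 + 1/8 + 1/8 + 1/8 + 1/8 + 1/8 = 8/8 = 1.
Kraft's inequality requires Σ ≤ 1; here Σ = 1 ≤ 1, so such a prefix code exists.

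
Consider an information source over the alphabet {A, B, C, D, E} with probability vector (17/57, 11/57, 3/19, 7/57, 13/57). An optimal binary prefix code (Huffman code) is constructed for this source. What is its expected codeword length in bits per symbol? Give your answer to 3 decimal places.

Repeatedly combine the two least-probable nodes; the expected code length is the sum of the merged weights.
merge 7/57 + 3/19 → 16/57
merge 11/57 + 13/57 → 8/19
merge 16/57 + 17/57 → 11/19
merge 8/19 + 11/19 → 1
L = 16/57 + 8/19 + 11/19 + 1 = 130/57 ≈ 2.281 bits/symbol.

2.281 bits/symbol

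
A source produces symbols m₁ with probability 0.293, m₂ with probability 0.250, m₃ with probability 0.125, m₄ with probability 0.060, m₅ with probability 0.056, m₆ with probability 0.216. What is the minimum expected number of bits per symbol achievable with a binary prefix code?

2.357 bits/symbol

Repeatedly combine the two least-probable nodes; the expected code length is the sum of the merged weights.
merge 7/125 + 3/50 → 29/250
merge 29/250 + 1/8 → 241/1000
merge 27/125 + 241/1000 → 457/1000
merge 1/4 + 293/1000 → 543/1000
merge 457/1000 + 543/1000 → 1
L = 29/250 + 241/1000 + 457/1000 + 543/1000 + 1 = 2357/1000 = 2.357 bits/symbol.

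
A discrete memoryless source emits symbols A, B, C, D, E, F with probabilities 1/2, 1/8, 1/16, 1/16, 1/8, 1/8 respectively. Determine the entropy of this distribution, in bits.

Each probability is a power of 1/2, so log₂(1/p) is an integer.
H = Σ p·log₂(1/p) = 1/2·1 + 1/8·3 + 1/16·4 + 1/16·4 + 1/8·3 + 1/8·3 = 2.125 bits.

2.125 bits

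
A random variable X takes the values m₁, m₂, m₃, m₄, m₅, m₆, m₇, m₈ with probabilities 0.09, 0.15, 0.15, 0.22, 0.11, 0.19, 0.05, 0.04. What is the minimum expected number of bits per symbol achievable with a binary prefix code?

2.86 bits/symbol

Repeatedly combine the two least-probable nodes; the expected code length is the sum of the merged weights.
merge 1/25 + 1/20 → 9/100
merge 9/100 + 9/100 → 9/50
merge 11/100 + 3/20 → 13/50
merge 3/20 + 9/50 → 33/100
merge 19/100 + 11/50 → 41/100
merge 13/50 + 33/100 → 59/100
merge 41/100 + 59/100 → 1
L = 9/100 + 9/50 + 13/50 + 33/100 + 41/100 + 59/100 + 1 = 143/50 = 2.86 bits/symbol.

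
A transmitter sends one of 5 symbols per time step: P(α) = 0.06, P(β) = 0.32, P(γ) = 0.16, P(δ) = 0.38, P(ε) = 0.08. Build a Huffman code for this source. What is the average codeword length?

Repeatedly combine the two least-probable nodes; the expected code length is the sum of the merged weights.
merge 3/50 + 2/25 → 7/50
merge 7/50 + 4/25 → 3/10
merge 3/10 + 8/25 → 31/50
merge 19/50 + 31/50 → 1
L = 7/50 + 3/10 + 31/50 + 1 = 103/50 = 2.06 bits/symbol.

2.06 bits/symbol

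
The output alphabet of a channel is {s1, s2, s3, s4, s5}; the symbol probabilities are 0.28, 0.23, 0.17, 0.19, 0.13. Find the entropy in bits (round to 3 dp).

2.274 bits

H = −Σ pᵢ log₂ pᵢ.
−0.28·log₂(0.28) = 0.5142
−0.23·log₂(0.23) = 0.4877
−0.17·log₂(0.17) = 0.4346
−0.19·log₂(0.19) = 0.4552
−0.13·log₂(0.13) = 0.3826
Sum ≈ 2.2743 → 2.274 bits.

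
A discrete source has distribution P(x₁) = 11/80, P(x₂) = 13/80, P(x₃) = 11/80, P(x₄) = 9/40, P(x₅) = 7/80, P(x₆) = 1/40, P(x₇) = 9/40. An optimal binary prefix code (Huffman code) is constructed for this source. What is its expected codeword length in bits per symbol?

2.6625 bits/symbol

Repeatedly combine the two least-probable nodes; the expected code length is the sum of the merged weights.
merge 1/40 + 7/80 → 9/80
merge 9/80 + 11/80 → 1/4
merge 11/80 + 13/80 → 3/10
merge 9/40 + 9/40 → 9/20
merge 1/4 + 3/10 → 11/20
merge 9/20 + 11/20 → 1
L = 9/80 + 1/4 + 3/10 + 9/20 + 11/20 + 1 = 213/80 = 2.6625 bits/symbol.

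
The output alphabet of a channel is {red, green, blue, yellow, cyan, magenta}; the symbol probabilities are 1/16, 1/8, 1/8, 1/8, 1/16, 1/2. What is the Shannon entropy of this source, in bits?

2.125 bits

Each probability is a power of 1/2, so log₂(1/p) is an integer.
H = Σ p·log₂(1/p) = 1/16·4 + 1/8·3 + 1/8·3 + 1/8·3 + 1/16·4 + 1/2·1 = 2.125 bits.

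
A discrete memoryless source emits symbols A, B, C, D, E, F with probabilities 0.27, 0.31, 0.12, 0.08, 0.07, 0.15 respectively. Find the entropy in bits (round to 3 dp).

H = −Σ pᵢ log₂ pᵢ.
−0.27·log₂(0.27) = 0.5100
−0.31·log₂(0.31) = 0.5238
−0.12·log₂(0.12) = 0.3671
−0.08·log₂(0.08) = 0.2915
−0.07·log₂(0.07) = 0.2686
−0.15·log₂(0.15) = 0.4105
Sum ≈ 2.3715 → 2.371 bits.

2.371 bits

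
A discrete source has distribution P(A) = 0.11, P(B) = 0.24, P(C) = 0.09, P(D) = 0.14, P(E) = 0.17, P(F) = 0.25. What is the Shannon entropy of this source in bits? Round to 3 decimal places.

H = −Σ pᵢ log₂ pᵢ.
−0.11·log₂(0.11) = 0.3503
−0.24·log₂(0.24) = 0.4941
−0.09·log₂(0.09) = 0.3127
−0.14·log₂(0.14) = 0.3971
−0.17·log₂(0.17) = 0.4346
−0.25·log₂(0.25) = 0.5000
Sum ≈ 2.4888 → 2.489 bits.

2.489 bits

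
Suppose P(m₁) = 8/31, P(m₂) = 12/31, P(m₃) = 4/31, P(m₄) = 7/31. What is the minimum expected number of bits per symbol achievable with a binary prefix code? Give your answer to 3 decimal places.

1.968 bits/symbol

Repeatedly combine the two least-probable nodes; the expected code length is the sum of the merged weights.
merge 4/31 + 7/31 → 11/31
merge 8/31 + 11/31 → 19/31
merge 12/31 + 19/31 → 1
L = 11/31 + 19/31 + 1 = 61/31 ≈ 1.968 bits/symbol.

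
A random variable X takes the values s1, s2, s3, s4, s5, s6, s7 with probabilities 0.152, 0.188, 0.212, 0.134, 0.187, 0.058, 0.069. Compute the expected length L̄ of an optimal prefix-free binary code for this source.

2.727 bits/symbol

Repeatedly combine the two least-probable nodes; the expected code length is the sum of the merged weights.
merge 29/500 + 69/1000 → 127/1000
merge 127/1000 + 67/500 → 261/1000
merge 19/125 + 187/1000 → 339/1000
merge 47/250 + 53/250 → 2/5
merge 261/1000 + 339/1000 → 3/5
merge 2/5 + 3/5 → 1
L = 127/1000 + 261/1000 + 339/1000 + 2/5 + 3/5 + 1 = 2727/1000 = 2.727 bits/symbol.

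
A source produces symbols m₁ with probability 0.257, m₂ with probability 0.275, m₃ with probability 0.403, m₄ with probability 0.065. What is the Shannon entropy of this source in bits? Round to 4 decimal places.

1.8007 bits

H = −Σ pᵢ log₂ pᵢ.
−0.257·log₂(0.257) = 0.5038
−0.275·log₂(0.275) = 0.5122
−0.403·log₂(0.403) = 0.5284
−0.065·log₂(0.065) = 0.2563
Sum ≈ 1.8007 → 1.8007 bits.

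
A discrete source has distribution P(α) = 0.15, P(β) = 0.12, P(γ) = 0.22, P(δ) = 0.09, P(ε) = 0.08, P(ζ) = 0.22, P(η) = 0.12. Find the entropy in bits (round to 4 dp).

H = −Σ pᵢ log₂ pᵢ.
−0.15·log₂(0.15) = 0.4105
−0.12·log₂(0.12) = 0.3671
−0.22·log₂(0.22) = 0.4806
−0.09·log₂(0.09) = 0.3127
−0.08·log₂(0.08) = 0.2915
−0.22·log₂(0.22) = 0.4806
−0.12·log₂(0.12) = 0.3671
Sum ≈ 2.7100 → 2.7100 bits.

2.7100 bits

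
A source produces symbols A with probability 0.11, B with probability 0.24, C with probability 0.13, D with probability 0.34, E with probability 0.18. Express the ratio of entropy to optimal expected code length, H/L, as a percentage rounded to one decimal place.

Entropy H = −Σ p log₂ p ≈ 2.2015 bits.
Huffman merges: 11/100+13/100→6/25; 9/50+6/25→21/50; 6/25+17/50→29/50; 21/50+29/50→1. L = 56/25 ≈ 2.2400.
Efficiency = H/L = 2.2015/2.2400 = 98.3%.

98.3%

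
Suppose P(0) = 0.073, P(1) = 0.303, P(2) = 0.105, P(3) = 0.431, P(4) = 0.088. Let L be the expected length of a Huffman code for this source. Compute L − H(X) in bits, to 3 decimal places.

Entropy H = −Σ p log₂ p ≈ 1.9709 bits.
Huffman merges: 73/1000+11/125→161/1000; 21/200+161/1000→133/500; 133/500+303/1000→569/1000; 431/1000+569/1000→1. L = 499/250 ≈ 1.9960.
L − H = 1.9960 − 1.9709 = 0.025 bits.

0.025 bits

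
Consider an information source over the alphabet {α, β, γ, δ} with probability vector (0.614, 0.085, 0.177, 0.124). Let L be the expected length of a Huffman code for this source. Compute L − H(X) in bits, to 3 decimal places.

0.045 bits

Entropy H = −Σ p log₂ p ≈ 1.5500 bits.
Huffman merges: 17/200+31/250→209/1000; 177/1000+209/1000→193/500; 193/500+307/500→1. L = 319/200 ≈ 1.5950.
L − H = 1.5950 − 1.5500 = 0.045 bits.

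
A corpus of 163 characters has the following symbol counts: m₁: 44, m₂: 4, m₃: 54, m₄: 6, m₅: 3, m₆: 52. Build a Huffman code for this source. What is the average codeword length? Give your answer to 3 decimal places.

2.123 bits/symbol

Probabilities are the counts divided by 163.
Repeatedly combine the two least-probable nodes; the expected code length is the sum of the merged weights.
merge 3/163 + 4/163 → 7/163
merge 6/163 + 7/163 → 13/163
merge 13/163 + 44/163 → 57/163
merge 52/163 + 54/163 → 106/163
merge 57/163 + 106/163 → 1
L = 7/163 + 13/163 + 57/163 + 106/163 + 1 = 346/163 ≈ 2.123 bits/symbol.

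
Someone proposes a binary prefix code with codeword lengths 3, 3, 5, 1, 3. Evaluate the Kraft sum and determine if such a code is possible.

0.90625; yes

With common denominator 2^5 = 32: Σ 2^(−ℓᵢ) = 4/32 + 4/32 + 1/32 + 16/32 + 4/32 = 29/32 = 0.90625.
Kraft's inequality requires Σ ≤ 1; here Σ = 0.90625 ≤ 1, so such a prefix code exists.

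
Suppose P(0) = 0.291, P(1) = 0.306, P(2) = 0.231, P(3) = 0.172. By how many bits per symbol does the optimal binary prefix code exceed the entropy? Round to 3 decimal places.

Entropy H = −Σ p log₂ p ≈ 1.9662 bits.
Huffman merges: 43/250+231/1000→403/1000; 291/1000+153/500→597/1000; 403/1000+597/1000→1. L = 2 ≈ 2.0000.
L − H = 2.0000 − 1.9662 = 0.034 bits.

0.034 bits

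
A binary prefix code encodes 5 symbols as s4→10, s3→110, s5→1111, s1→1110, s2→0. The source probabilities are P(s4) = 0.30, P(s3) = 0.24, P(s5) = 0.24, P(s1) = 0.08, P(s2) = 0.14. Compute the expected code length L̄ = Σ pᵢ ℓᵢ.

2.74 bits/symbol

L̄ = Σ pᵢ·ℓᵢ = 0.30·2 + 0.24·3 + 0.24·4 + 0.08·4 + 0.14·1 = 2.74 bits/symbol.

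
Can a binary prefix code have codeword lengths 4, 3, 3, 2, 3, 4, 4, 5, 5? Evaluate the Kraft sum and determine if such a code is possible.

0.875; yes

With common denominator 2^5 = 32: Σ 2^(−ℓᵢ) = 2/32 + 4/32 + 4/32 + 8/32 + 4/32 + 2/32 + 2/32 + 1/32 + 1/32 = 28/32 = 0.875.
Kraft's inequality requires Σ ≤ 1; here Σ = 0.875 ≤ 1, so such a prefix code exists.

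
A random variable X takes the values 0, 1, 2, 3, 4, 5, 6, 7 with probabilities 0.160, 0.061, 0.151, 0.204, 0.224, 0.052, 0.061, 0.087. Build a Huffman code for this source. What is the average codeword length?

Repeatedly combine the two least-probable nodes; the expected code length is the sum of the merged weights.
merge 13/250 + 61/1000 → 113/1000
merge 61/1000 + 87/1000 → 37/250
merge 113/1000 + 37/250 → 261/1000
merge 151/1000 + 4/25 → 311/1000
merge 51/250 + 28/125 → 107/250
merge 261/1000 + 311/1000 → 143/250
merge 107/250 + 143/250 → 1
L = 113/1000 + 37/250 + 261/1000 + 311/1000 + 107/250 + 143/250 + 1 = 2833/1000 = 2.833 bits/symbol.

2.833 bits/symbol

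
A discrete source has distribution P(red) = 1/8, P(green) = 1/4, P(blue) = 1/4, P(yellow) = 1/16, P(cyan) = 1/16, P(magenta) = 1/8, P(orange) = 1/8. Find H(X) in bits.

Each probability is a power of 1/2, so log₂(1/p) is an integer.
H = Σ p·log₂(1/p) = 1/8·3 + 1/4·2 + 1/4·2 + 1/16·4 + 1/16·4 + 1/8·3 + 1/8·3 = 2.625 bits.

2.625 bits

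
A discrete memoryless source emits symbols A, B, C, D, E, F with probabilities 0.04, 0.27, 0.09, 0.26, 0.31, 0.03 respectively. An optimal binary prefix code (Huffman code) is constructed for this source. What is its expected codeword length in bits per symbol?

2.23 bits/symbol

Repeatedly combine the two least-probable nodes; the expected code length is the sum of the merged weights.
merge 3/100 + 1/25 → 7/100
merge 7/100 + 9/100 → 4/25
merge 4/25 + 13/50 → 21/50
merge 27/100 + 31/100 → 29/50
merge 21/50 + 29/50 → 1
L = 7/100 + 4/25 + 21/50 + 29/50 + 1 = 223/100 = 2.23 bits/symbol.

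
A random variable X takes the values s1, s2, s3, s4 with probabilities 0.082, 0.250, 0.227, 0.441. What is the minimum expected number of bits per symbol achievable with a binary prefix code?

Repeatedly combine the two least-probable nodes; the expected code length is the sum of the merged weights.
merge 41/500 + 227/1000 → 309/1000
merge 1/4 + 309/1000 → 559/1000
merge 441/1000 + 559/1000 → 1
L = 309/1000 + 559/1000 + 1 = 467/250 = 1.868 bits/symbol.

1.868 bits/symbol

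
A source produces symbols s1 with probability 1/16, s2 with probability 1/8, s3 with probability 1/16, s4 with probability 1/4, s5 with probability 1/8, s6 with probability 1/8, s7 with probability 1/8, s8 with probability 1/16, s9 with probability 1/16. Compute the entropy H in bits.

Each probability is a power of 1/2, so log₂(1/p) is an integer.
H = Σ p·log₂(1/p) = 1/16·4 + 1/8·3 + 1/16·4 + 1/4·2 + 1/8·3 + 1/8·3 + 1/8·3 + 1/16·4 + 1/16·4 = 3 bits.

3 bits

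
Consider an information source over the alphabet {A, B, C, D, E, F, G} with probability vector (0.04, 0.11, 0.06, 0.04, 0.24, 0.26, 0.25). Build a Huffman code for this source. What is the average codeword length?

2.47 bits/symbol

Repeatedly combine the two least-probable nodes; the expected code length is the sum of the merged weights.
merge 1/25 + 1/25 → 2/25
merge 3/50 + 2/25 → 7/50
merge 11/100 + 7/50 → 1/4
merge 6/25 + 1/4 → 49/100
merge 1/4 + 13/50 → 51/100
merge 49/100 + 51/100 → 1
L = 2/25 + 7/50 + 1/4 + 49/100 + 51/100 + 1 = 247/100 = 2.47 bits/symbol.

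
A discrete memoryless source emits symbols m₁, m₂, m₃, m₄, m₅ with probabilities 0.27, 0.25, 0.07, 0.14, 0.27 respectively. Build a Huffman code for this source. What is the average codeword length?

Repeatedly combine the two least-probable nodes; the expected code length is the sum of the merged weights.
merge 7/100 + 7/50 → 21/100
merge 21/100 + 1/4 → 23/50
merge 27/100 + 27/100 → 27/50
merge 23/50 + 27/50 → 1
L = 21/100 + 23/50 + 27/50 + 1 = 221/100 = 2.21 bits/symbol.

2.21 bits/symbol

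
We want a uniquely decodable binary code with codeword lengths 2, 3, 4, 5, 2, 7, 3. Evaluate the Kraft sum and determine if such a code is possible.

With common denominator 2^7 = 128: Σ 2^(−ℓᵢ) = 32/128 + 16/128 + 8/128 + 4/128 + 32/128 + 1/128 + 16/128 = 109/128 = 0.8515625.
Kraft's inequality requires Σ ≤ 1; here Σ = 0.8515625 ≤ 1, so such a prefix code exists.

0.8515625; yes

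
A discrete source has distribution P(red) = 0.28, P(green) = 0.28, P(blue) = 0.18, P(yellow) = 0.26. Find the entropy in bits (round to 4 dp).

H = −Σ pᵢ log₂ pᵢ.
−0.28·log₂(0.28) = 0.5142
−0.28·log₂(0.28) = 0.5142
−0.18·log₂(0.18) = 0.4453
−0.26·log₂(0.26) = 0.5053
Sum ≈ 1.9790 → 1.9790 bits.

1.9790 bits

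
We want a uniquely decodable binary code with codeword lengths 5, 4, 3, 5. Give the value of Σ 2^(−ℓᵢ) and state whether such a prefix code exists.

0.25; yes

With common denominator 2^5 = 32: Σ 2^(−ℓᵢ) = 1/32 + 2/32 + 4/32 + 1/32 = 8/32 = 0.25.
Kraft's inequality requires Σ ≤ 1; here Σ = 0.25 ≤ 1, so such a prefix code exists.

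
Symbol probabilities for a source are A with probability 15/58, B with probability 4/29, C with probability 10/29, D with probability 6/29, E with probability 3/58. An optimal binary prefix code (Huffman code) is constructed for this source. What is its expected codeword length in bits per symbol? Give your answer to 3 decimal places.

2.190 bits/symbol

Repeatedly combine the two least-probable nodes; the expected code length is the sum of the merged weights.
merge 3/58 + 4/29 → 11/58
merge 11/58 + 6/29 → 23/58
merge 15/58 + 10/29 → 35/58
merge 23/58 + 35/58 → 1
L = 11/58 + 23/58 + 35/58 + 1 = 127/58 ≈ 2.190 bits/symbol.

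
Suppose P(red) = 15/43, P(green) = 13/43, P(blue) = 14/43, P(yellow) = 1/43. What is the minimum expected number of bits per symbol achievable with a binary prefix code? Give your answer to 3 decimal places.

1.977 bits/symbol

Repeatedly combine the two least-probable nodes; the expected code length is the sum of the merged weights.
merge 1/43 + 13/43 → 14/43
merge 14/43 + 14/43 → 28/43
merge 15/43 + 28/43 → 1
L = 14/43 + 28/43 + 1 = 85/43 ≈ 1.977 bits/symbol.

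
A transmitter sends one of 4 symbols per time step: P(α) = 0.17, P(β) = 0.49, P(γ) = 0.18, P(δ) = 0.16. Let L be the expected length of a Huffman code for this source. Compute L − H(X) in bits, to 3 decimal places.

Entropy H = −Σ p log₂ p ≈ 1.8072 bits.
Huffman merges: 4/25+17/100→33/100; 9/50+33/100→51/100; 49/100+51/100→1. L = 46/25 ≈ 1.8400.
L − H = 1.8400 − 1.8072 = 0.033 bits.

0.033 bits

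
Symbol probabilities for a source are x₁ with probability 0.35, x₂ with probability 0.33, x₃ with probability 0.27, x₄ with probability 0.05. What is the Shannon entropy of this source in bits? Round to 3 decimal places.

H = −Σ pᵢ log₂ pᵢ.
−0.35·log₂(0.35) = 0.5301
−0.33·log₂(0.33) = 0.5278
−0.27·log₂(0.27) = 0.5100
−0.05·log₂(0.05) = 0.2161
Sum ≈ 1.7840 → 1.784 bits.

1.784 bits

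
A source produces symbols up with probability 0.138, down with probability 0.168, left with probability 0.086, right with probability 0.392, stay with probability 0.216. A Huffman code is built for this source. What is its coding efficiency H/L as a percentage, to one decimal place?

Entropy H = −Σ p log₂ p ≈ 2.1382 bits.
Huffman merges: 43/500+69/500→28/125; 21/125+27/125→48/125; 28/125+48/125→76/125; 49/125+76/125→1. L = 277/125 ≈ 2.2160.
Efficiency = H/L = 2.1382/2.2160 = 96.5%.

96.5%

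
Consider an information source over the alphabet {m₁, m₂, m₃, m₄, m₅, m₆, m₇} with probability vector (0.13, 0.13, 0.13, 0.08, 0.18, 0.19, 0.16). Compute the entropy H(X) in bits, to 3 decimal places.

2.763 bits

H = −Σ pᵢ log₂ pᵢ.
−0.13·log₂(0.13) = 0.3826
−0.13·log₂(0.13) = 0.3826
−0.13·log₂(0.13) = 0.3826
−0.08·log₂(0.08) = 0.2915
−0.18·log₂(0.18) = 0.4453
−0.19·log₂(0.19) = 0.4552
−0.16·log₂(0.16) = 0.4230
Sum ≈ 2.7630 → 2.763 bits.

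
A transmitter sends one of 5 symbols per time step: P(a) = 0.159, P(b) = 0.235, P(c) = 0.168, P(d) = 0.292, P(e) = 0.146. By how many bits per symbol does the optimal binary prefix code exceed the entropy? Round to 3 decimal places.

Entropy H = −Σ p log₂ p ≈ 2.2690 bits.
Huffman merges: 73/500+159/1000→61/200; 21/125+47/200→403/1000; 73/250+61/200→597/1000; 403/1000+597/1000→1. L = 461/200 ≈ 2.3050.
L − H = 2.3050 − 2.2690 = 0.036 bits.

0.036 bits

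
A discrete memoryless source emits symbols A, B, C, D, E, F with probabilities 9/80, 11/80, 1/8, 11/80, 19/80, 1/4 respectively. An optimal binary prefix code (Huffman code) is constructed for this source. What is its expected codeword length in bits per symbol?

Repeatedly combine the two least-probable nodes; the expected code length is the sum of the merged weights.
merge 9/80 + 1/8 → 19/80
merge 11/80 + 11/80 → 11/40
merge 19/80 + 19/80 → 19/40
merge 1/4 + 11/40 → 21/40
merge 19/40 + 21/40 → 1
L = 19/80 + 11/40 + 19/40 + 21/40 + 1 = 201/80 = 2.5125 bits/symbol.

2.5125 bits/symbol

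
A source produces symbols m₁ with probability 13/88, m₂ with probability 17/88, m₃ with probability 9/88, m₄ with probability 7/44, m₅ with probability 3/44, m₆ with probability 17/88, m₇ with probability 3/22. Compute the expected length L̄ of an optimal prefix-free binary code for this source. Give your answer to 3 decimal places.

Repeatedly combine the two least-probable nodes; the expected code length is the sum of the merged weights.
merge 3/44 + 9/88 → 15/88
merge 3/22 + 13/88 → 25/88
merge 7/44 + 15/88 → 29/88
merge 17/88 + 17/88 → 17/44
merge 25/88 + 29/88 → 27/44
merge 17/44 + 27/44 → 1
L = 15/88 + 25/88 + 29/88 + 17/44 + 27/44 + 1 = 245/88 ≈ 2.784 bits/symbol.

2.784 bits/symbol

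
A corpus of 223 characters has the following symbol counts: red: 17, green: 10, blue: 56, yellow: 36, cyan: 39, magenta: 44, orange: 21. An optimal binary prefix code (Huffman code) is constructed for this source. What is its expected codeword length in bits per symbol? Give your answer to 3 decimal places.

2.673 bits/symbol

Probabilities are the counts divided by 223.
Repeatedly combine the two least-probable nodes; the expected code length is the sum of the merged weights.
merge 10/223 + 17/223 → 27/223
merge 21/223 + 27/223 → 48/223
merge 36/223 + 39/223 → 75/223
merge 44/223 + 48/223 → 92/223
merge 56/223 + 75/223 → 131/223
merge 92/223 + 131/223 → 1
L = 27/223 + 48/223 + 75/223 + 92/223 + 131/223 + 1 = 596/223 ≈ 2.673 bits/symbol.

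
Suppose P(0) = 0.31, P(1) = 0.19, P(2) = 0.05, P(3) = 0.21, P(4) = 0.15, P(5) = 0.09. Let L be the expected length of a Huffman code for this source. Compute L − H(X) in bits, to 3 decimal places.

Entropy H = −Σ p log₂ p ≈ 2.3911 bits.
Huffman merges: 1/20+9/100→7/50; 7/50+3/20→29/100; 19/100+21/100→2/5; 29/100+31/100→3/5; 2/5+3/5→1. L = 243/100 ≈ 2.4300.
L − H = 2.4300 − 2.3911 = 0.039 bits.

0.039 bits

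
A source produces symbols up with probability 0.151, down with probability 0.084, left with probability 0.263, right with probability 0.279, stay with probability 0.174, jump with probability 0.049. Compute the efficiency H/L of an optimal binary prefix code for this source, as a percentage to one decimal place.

98.7%

Entropy H = −Σ p log₂ p ≈ 2.3848 bits.
Huffman merges: 49/1000+21/250→133/1000; 133/1000+151/1000→71/250; 87/500+263/1000→437/1000; 279/1000+71/250→563/1000; 437/1000+563/1000→1. L = 2417/1000 ≈ 2.4170.
Efficiency = H/L = 2.3848/2.4170 = 98.7%.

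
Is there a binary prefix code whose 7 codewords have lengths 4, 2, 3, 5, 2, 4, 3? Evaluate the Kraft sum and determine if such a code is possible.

0.90625; yes

With common denominator 2^5 = 32: Σ 2^(−ℓᵢ) = 2/32 + 8/32 + 4/32 + 1/32 + 8/32 + 2/32 + 4/32 = 29/32 = 0.90625.
Kraft's inequality requires Σ ≤ 1; here Σ = 0.90625 ≤ 1, so such a prefix code exists.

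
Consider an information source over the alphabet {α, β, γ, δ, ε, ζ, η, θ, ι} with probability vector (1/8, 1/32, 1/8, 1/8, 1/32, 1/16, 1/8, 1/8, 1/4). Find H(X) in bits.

2.9375 bits

Each probability is a power of 1/2, so log₂(1/p) is an integer.
H = Σ p·log₂(1/p) = 1/8·3 + 1/32·5 + 1/8·3 + 1/8·3 + 1/32·5 + 1/16·4 + 1/8·3 + 1/8·3 + 1/4·2 = 2.9375 bits.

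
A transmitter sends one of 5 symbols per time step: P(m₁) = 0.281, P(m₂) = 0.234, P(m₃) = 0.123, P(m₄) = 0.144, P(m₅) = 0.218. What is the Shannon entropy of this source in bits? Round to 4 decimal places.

H = −Σ pᵢ log₂ pᵢ.
−0.281·log₂(0.281) = 0.5146
−0.234·log₂(0.234) = 0.4903
−0.123·log₂(0.123) = 0.3719
−0.144·log₂(0.144) = 0.4026
−0.218·log₂(0.218) = 0.4791
Sum ≈ 2.2585 → 2.2585 bits.

2.2585 bits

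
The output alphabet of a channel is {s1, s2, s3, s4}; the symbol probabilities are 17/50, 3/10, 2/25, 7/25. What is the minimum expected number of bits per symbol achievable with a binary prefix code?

2 bits/symbol

Repeatedly combine the two least-probable nodes; the expected code length is the sum of the merged weights.
merge 2/25 + 7/25 → 9/25
merge 3/10 + 17/50 → 16/25
merge 9/25 + 16/25 → 1
L = 9/25 + 16/25 + 1 = 2 bits/symbol.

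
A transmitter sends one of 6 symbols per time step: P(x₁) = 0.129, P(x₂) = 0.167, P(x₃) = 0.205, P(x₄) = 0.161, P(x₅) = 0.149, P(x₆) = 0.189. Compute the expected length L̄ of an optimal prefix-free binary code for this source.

Repeatedly combine the two least-probable nodes; the expected code length is the sum of the merged weights.
merge 129/1000 + 149/1000 → 139/500
merge 161/1000 + 167/1000 → 41/125
merge 189/1000 + 41/200 → 197/500
merge 139/500 + 41/125 → 303/500
merge 197/500 + 303/500 → 1
L = 139/500 + 41/125 + 197/500 + 303/500 + 1 = 1303/500 = 2.606 bits/symbol.

2.606 bits/symbol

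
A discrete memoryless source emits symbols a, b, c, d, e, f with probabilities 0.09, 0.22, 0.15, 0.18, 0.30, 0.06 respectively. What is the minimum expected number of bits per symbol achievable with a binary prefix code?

Repeatedly combine the two least-probable nodes; the expected code length is the sum of the merged weights.
merge 3/50 + 9/100 → 3/20
merge 3/20 + 3/20 → 3/10
merge 9/50 + 11/50 → 2/5
merge 3/10 + 3/10 → 3/5
merge 2/5 + 3/5 → 1
L = 3/20 + 3/10 + 2/5 + 3/5 + 1 = 49/20 = 2.45 bits/symbol.

2.45 bits/symbol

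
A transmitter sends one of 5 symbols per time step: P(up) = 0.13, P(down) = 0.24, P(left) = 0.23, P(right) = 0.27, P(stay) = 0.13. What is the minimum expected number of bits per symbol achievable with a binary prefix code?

2.26 bits/symbol

Repeatedly combine the two least-probable nodes; the expected code length is the sum of the merged weights.
merge 13/100 + 13/100 → 13/50
merge 23/100 + 6/25 → 47/100
merge 13/50 + 27/100 → 53/100
merge 47/100 + 53/100 → 1
L = 13/50 + 47/100 + 53/100 + 1 = 113/50 = 2.26 bits/symbol.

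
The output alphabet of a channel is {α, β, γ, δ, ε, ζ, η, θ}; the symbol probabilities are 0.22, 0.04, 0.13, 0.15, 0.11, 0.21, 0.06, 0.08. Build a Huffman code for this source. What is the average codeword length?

Repeatedly combine the two least-probable nodes; the expected code length is the sum of the merged weights.
merge 1/25 + 3/50 → 1/10
merge 2/25 + 1/10 → 9/50
merge 11/100 + 13/100 → 6/25
merge 3/20 + 9/50 → 33/100
merge 21/100 + 11/50 → 43/100
merge 6/25 + 33/100 → 57/100
merge 43/100 + 57/100 → 1
L = 1/10 + 9/50 + 6/25 + 33/100 + 43/100 + 57/100 + 1 = 57/20 = 2.85 bits/symbol.

2.85 bits/symbol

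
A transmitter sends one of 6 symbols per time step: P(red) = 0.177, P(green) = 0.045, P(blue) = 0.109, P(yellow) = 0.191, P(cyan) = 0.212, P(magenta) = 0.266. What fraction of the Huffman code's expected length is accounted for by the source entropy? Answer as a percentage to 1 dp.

97.8%

Entropy H = −Σ p log₂ p ≈ 2.4308 bits.
Huffman merges: 9/200+109/1000→77/500; 77/500+177/1000→331/1000; 191/1000+53/250→403/1000; 133/500+331/1000→597/1000; 403/1000+597/1000→1. L = 497/200 ≈ 2.4850.
Efficiency = H/L = 2.4308/2.4850 = 97.8%.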